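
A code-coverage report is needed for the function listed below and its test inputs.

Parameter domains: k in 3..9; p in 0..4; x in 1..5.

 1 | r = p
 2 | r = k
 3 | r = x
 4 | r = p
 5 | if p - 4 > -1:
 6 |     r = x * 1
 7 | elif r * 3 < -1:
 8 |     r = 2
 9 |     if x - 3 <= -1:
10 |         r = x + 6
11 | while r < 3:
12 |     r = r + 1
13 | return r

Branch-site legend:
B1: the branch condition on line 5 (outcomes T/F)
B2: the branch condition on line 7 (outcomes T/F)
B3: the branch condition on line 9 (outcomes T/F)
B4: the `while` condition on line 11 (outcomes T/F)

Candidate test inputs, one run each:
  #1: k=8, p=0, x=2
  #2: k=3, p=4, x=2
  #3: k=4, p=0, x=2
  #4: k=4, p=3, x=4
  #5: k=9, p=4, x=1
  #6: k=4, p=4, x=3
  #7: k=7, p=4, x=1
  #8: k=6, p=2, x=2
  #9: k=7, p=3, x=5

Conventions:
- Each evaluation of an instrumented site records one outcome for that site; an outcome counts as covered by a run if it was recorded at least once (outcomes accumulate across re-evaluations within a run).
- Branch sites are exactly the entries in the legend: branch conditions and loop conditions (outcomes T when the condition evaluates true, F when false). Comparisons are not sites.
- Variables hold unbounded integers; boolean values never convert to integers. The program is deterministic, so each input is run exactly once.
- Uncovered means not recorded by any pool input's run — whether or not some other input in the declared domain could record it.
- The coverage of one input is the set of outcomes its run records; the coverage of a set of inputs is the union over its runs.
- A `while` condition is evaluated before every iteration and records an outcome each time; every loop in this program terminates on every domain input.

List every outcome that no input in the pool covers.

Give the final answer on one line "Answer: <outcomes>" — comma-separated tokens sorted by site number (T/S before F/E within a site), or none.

input #1, k=8, p=0, x=2: events B1->F, B2->F, B4->T, B4->T, B4->T, B4->F; outcomes B1=F, B2=F, B4=T, B4=F
input #2, k=3, p=4, x=2: events B1->T, B4->T, B4->F; outcomes B1=T, B4=T, B4=F
input #3, k=4, p=0, x=2: events B1->F, B2->F, B4->T, B4->T, B4->T, B4->F; outcomes B1=F, B2=F, B4=T, B4=F
input #4, k=4, p=3, x=4: events B1->F, B2->F, B4->F; outcomes B1=F, B2=F, B4=F
input #5, k=9, p=4, x=1: events B1->T, B4->T, B4->T, B4->F; outcomes B1=T, B4=T, B4=F
input #6, k=4, p=4, x=3: events B1->T, B4->F; outcomes B1=T, B4=F
input #7, k=7, p=4, x=1: events B1->T, B4->T, B4->T, B4->F; outcomes B1=T, B4=T, B4=F
input #8, k=6, p=2, x=2: events B1->F, B2->F, B4->T, B4->F; outcomes B1=F, B2=F, B4=T, B4=F
input #9, k=7, p=3, x=5: events B1->F, B2->F, B4->F; outcomes B1=F, B2=F, B4=F
union over the pool: B1=T, B1=F, B2=F, B4=T, B4=F
uncovered (3 of 8): B2=T, B3=T, B3=F

Answer: B2=T, B3=T, B3=F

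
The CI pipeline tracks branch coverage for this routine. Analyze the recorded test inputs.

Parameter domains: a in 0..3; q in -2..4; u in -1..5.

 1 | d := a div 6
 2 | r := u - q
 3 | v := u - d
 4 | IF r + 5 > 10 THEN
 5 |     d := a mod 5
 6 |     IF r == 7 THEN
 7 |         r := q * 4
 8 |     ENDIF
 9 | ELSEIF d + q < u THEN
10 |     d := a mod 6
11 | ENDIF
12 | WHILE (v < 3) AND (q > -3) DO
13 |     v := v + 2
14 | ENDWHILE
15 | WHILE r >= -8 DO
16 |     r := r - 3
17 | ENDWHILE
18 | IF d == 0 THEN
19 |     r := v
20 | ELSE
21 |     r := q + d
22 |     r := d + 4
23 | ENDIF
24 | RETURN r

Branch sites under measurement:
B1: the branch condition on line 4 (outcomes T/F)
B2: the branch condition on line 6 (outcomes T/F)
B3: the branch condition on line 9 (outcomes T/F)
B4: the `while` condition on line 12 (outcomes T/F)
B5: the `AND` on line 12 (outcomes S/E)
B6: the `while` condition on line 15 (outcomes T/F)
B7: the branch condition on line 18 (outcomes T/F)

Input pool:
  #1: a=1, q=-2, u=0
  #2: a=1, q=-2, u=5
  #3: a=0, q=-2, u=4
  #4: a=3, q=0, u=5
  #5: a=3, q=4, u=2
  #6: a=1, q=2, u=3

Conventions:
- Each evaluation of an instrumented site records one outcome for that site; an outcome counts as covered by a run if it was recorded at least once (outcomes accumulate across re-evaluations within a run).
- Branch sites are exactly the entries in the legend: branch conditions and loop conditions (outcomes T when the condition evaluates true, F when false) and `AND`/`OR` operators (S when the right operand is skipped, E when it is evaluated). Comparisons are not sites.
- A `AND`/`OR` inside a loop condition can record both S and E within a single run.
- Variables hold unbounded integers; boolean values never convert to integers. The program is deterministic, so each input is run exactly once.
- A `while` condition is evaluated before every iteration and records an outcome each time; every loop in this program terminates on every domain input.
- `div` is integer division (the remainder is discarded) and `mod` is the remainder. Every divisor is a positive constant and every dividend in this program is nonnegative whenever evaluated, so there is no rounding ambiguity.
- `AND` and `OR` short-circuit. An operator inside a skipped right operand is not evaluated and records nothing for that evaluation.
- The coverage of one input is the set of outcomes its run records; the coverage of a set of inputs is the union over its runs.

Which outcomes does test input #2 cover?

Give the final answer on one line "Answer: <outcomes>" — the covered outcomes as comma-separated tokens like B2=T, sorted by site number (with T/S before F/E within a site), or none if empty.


Running input #2 (a=1, q=-2, u=5), event by event:
  B1->T, B2->T, B5->S, B4->F, B6->T, B6->F, B7->F
deduplicating events, the covered set is: B1=T, B2=T, B4=F, B5=S, B6=T, B6=F, B7=F
Answer: B1=T, B2=T, B4=F, B5=S, B6=T, B6=F, B7=F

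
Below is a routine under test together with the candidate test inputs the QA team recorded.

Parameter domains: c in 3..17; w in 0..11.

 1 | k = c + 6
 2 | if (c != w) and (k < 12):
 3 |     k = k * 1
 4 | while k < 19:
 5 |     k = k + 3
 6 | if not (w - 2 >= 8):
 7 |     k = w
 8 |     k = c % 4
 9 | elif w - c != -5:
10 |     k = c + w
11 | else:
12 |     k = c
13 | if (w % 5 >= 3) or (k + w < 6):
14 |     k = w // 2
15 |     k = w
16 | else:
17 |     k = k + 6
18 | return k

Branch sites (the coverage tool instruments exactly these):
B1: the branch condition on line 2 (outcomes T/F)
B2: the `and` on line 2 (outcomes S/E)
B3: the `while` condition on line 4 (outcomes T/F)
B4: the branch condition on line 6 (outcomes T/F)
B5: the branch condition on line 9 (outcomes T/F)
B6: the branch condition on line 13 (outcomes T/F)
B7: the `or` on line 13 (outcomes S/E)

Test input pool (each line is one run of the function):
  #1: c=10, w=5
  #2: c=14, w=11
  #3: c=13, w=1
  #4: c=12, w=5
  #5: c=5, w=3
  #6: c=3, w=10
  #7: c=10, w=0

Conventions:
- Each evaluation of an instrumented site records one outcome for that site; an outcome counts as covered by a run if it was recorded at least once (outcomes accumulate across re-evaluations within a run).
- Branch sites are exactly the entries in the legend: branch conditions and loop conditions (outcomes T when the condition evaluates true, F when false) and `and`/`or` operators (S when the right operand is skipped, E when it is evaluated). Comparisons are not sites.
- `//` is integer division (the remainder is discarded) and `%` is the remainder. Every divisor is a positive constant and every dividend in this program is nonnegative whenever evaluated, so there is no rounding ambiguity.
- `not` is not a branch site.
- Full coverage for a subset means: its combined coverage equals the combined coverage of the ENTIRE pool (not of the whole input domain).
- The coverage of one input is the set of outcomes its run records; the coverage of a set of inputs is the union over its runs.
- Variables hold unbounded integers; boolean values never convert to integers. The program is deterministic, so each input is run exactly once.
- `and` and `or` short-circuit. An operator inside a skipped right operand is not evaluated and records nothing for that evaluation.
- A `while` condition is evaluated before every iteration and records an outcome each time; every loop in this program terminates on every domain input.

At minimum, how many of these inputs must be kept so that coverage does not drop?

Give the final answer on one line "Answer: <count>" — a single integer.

input #1, c=10, w=5: events B2->E, B1->F, B3->T, B3->F, B4->T, B7->E, B6->F; outcomes B1=F, B2=E, B3=T, B3=F, B4=T, B6=F, B7=E
input #2, c=14, w=11: events B2->E, B1->F, B3->F, B4->F, B5->T, B7->E, B6->F; outcomes B1=F, B2=E, B3=F, B4=F, B5=T, B6=F, B7=E
input #3, c=13, w=1: events B2->E, B1->F, B3->F, B4->T, B7->E, B6->T; outcomes B1=F, B2=E, B3=F, B4=T, B6=T, B7=E
input #4, c=12, w=5: events B2->E, B1->F, B3->T, B3->F, B4->T, B7->E, B6->T; outcomes B1=F, B2=E, B3=T, B3=F, B4=T, B6=T, B7=E
input #5, c=5, w=3: events B2->E, B1->T, B3->T, B3->T, B3->T, B3->F, B4->T, B7->S, B6->T; outcomes B1=T, B2=E, B3=T, B3=F, B4=T, B6=T, B7=S
input #6, c=3, w=10: events B2->E, B1->T, B3->T, B3->T, B3->T, B3->T, B3->F, B4->F, B5->T, B7->E, B6->F; outcomes B1=T, B2=E, B3=T, B3=F, B4=F, B5=T, B6=F, B7=E
input #7, c=10, w=0: events B2->E, B1->F, B3->T, B3->F, B4->T, B7->E, B6->T; outcomes B1=F, B2=E, B3=T, B3=F, B4=T, B6=T, B7=E
together the pool reaches 12 outcomes: B1=T, B1=F, B2=E, B3=T, B3=F, B4=T, B4=F, B5=T, B6=T, B6=F, B7=S, B7=E
every size-1 subset falls short of the 12 outcomes (best: 8/12)
size 2: inputs {2, 5} cover all 12 outcomes, and no lexicographically smaller subset of this size does

Answer: 2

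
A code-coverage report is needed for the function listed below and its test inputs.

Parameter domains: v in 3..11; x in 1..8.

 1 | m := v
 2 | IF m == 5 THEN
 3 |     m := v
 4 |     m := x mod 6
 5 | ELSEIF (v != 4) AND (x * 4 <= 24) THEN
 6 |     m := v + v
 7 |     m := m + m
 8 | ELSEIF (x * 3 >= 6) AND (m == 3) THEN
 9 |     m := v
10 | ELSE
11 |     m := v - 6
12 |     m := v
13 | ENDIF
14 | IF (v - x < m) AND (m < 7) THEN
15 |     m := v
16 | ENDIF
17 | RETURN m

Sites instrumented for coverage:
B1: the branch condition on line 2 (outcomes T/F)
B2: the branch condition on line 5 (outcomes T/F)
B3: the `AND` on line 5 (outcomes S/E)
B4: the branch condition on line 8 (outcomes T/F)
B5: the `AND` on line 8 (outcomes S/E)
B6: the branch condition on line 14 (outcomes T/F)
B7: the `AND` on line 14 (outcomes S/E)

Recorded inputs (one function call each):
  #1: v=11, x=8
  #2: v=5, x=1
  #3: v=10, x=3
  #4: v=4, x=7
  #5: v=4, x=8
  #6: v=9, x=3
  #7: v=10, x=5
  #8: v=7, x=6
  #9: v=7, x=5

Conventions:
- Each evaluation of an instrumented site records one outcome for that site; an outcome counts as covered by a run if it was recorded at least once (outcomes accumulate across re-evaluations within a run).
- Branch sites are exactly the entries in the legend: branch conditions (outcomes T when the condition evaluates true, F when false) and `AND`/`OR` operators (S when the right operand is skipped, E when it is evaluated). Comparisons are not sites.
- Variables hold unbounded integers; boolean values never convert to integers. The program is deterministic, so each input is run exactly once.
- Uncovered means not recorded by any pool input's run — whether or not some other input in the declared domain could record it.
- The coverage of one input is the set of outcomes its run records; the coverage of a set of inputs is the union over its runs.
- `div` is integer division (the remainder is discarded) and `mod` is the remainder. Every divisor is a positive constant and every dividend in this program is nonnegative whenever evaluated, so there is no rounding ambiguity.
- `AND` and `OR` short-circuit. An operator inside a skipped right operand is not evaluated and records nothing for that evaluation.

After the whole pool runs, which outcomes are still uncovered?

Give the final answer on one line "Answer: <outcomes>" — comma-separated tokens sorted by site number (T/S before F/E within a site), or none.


#1 (v=11, x=8) -> B1->F, B3->E, B2->F, B5->E, B4->F, B7->E, B6->F; covered: B1=F, B2=F, B3=E, B4=F, B5=E, B6=F, B7=E
#2 (v=5, x=1) -> B1->T, B7->S, B6->F; covered: B1=T, B6=F, B7=S
#3 (v=10, x=3) -> B1->F, B3->E, B2->T, B7->E, B6->F; covered: B1=F, B2=T, B3=E, B6=F, B7=E
#4 (v=4, x=7) -> B1->F, B3->S, B2->F, B5->E, B4->F, B7->E, B6->T; covered: B1=F, B2=F, B3=S, B4=F, B5=E, B6=T, B7=E
#5 (v=4, x=8) -> B1->F, B3->S, B2->F, B5->E, B4->F, B7->E, B6->T; covered: B1=F, B2=F, B3=S, B4=F, B5=E, B6=T, B7=E
#6 (v=9, x=3) -> B1->F, B3->E, B2->T, B7->E, B6->F; covered: B1=F, B2=T, B3=E, B6=F, B7=E
#7 (v=10, x=5) -> B1->F, B3->E, B2->T, B7->E, B6->F; covered: B1=F, B2=T, B3=E, B6=F, B7=E
#8 (v=7, x=6) -> B1->F, B3->E, B2->T, B7->E, B6->F; covered: B1=F, B2=T, B3=E, B6=F, B7=E
#9 (v=7, x=5) -> B1->F, B3->E, B2->T, B7->E, B6->F; covered: B1=F, B2=T, B3=E, B6=F, B7=E
union over the pool: B1=T, B1=F, B2=T, B2=F, B3=S, B3=E, B4=F, B5=E, B6=T, B6=F, B7=S, B7=E
uncovered (2 of 14): B4=T, B5=S
Answer: B4=T, B5=S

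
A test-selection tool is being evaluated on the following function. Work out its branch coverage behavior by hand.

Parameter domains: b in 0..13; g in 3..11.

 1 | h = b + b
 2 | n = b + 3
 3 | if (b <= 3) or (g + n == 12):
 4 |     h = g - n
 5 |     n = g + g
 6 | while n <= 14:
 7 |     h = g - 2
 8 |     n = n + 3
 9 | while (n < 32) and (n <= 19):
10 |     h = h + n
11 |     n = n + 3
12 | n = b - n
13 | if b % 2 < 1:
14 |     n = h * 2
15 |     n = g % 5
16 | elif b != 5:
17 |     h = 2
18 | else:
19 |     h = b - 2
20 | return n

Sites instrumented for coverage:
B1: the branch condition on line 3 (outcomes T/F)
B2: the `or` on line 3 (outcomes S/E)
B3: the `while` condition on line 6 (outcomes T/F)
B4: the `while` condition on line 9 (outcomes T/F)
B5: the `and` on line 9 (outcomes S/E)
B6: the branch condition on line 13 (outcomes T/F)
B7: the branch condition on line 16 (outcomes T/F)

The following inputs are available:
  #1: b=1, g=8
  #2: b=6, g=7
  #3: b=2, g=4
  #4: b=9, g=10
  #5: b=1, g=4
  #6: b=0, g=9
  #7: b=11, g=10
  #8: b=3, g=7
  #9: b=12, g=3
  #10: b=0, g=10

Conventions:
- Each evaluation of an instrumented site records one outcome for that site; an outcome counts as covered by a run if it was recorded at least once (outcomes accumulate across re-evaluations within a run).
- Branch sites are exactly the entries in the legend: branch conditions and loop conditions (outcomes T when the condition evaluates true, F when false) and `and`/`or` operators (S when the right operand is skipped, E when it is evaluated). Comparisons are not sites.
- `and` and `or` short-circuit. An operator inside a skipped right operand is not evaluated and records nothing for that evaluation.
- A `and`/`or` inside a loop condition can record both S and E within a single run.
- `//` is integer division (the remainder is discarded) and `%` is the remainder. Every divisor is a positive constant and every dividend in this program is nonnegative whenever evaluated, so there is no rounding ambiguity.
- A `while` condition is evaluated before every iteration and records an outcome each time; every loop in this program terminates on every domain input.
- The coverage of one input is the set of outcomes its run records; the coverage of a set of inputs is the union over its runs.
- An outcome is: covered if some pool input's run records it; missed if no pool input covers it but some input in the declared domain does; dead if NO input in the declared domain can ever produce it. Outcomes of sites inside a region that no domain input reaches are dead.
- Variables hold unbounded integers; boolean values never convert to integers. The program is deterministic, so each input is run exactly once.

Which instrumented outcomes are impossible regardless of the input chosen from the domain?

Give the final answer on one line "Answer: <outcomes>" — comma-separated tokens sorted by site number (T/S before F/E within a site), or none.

checking every outcome against all 126 domain inputs:
  B5=S: unreachable across the whole domain -> dead
  reachable outcomes have witnesses, e.g. B1=T (e.g. b=0, g=3), B1=F (e.g. b=4, g=3), B2=S (e.g. b=0, g=3), B2=E (e.g. b=4, g=3)

Answer: B5=S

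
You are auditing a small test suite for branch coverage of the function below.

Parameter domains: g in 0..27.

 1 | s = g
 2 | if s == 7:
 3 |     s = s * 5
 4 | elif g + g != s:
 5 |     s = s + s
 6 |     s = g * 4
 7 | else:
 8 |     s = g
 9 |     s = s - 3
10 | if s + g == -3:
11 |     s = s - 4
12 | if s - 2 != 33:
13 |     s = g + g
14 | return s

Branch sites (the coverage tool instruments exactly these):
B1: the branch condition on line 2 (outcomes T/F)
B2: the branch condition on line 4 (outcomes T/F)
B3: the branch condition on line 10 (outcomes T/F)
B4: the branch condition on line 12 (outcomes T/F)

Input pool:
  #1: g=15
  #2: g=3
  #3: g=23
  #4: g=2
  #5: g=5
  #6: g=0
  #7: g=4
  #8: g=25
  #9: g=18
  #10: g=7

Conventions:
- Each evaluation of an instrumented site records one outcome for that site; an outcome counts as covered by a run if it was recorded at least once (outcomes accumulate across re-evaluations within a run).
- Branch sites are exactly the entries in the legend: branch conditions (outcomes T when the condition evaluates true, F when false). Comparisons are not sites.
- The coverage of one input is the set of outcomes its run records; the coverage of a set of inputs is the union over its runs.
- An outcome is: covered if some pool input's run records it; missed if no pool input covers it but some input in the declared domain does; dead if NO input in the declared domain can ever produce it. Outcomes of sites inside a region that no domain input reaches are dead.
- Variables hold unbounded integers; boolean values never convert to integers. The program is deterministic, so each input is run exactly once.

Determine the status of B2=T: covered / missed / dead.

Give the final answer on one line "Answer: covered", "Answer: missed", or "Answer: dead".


B2=T is recorded by pool input(s) 1, 2, 3, 4, 5, 7, 8, 9 -> covered
Answer: covered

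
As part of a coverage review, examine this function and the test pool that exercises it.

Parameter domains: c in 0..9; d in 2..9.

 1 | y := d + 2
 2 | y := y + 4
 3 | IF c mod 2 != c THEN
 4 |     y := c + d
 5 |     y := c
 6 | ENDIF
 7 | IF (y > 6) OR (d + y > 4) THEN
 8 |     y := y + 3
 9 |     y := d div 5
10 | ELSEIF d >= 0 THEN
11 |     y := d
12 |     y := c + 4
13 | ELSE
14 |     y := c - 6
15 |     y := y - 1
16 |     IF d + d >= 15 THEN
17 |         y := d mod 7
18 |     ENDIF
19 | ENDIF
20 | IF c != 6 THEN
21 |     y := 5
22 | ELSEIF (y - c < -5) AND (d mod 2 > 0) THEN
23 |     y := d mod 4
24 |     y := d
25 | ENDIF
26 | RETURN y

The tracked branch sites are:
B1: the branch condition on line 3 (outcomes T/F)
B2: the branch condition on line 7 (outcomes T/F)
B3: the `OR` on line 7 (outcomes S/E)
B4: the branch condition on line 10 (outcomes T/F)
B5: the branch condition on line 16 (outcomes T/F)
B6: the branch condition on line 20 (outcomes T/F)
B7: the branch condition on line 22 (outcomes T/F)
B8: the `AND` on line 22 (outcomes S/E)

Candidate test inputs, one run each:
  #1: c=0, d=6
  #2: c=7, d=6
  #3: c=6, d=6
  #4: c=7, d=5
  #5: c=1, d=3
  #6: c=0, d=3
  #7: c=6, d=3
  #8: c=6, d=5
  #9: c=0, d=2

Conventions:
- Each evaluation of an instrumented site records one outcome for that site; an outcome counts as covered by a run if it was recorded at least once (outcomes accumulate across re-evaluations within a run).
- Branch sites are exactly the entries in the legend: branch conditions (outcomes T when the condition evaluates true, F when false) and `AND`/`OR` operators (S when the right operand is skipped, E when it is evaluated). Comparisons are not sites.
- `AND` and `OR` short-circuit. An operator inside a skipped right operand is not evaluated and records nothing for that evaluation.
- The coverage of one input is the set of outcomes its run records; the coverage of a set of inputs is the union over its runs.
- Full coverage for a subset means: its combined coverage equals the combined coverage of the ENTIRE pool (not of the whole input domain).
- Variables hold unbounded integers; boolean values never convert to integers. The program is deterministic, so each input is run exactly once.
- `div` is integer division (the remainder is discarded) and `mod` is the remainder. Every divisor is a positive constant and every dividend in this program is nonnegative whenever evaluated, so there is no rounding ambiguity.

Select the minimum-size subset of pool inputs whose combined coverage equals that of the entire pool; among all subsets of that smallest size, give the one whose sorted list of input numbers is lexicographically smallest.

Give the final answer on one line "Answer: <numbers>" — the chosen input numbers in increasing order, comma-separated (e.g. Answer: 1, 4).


run #1 (c=0, d=6) records B1=F, B2=T, B3=S, B6=T
run #2 (c=7, d=6) records B1=T, B2=T, B3=S, B6=T
run #3 (c=6, d=6) records B1=T, B2=T, B3=E, B6=F, B7=F, B8=S
run #4 (c=7, d=5) records B1=T, B2=T, B3=S, B6=T
run #5 (c=1, d=3) records B1=F, B2=T, B3=S, B6=T
run #6 (c=0, d=3) records B1=F, B2=T, B3=S, B6=T
run #7 (c=6, d=3) records B1=T, B2=T, B3=E, B6=F, B7=T, B8=E
run #8 (c=6, d=5) records B1=T, B2=T, B3=E, B6=F, B7=F, B8=S
run #9 (c=0, d=2) records B1=F, B2=T, B3=S, B6=T
together the pool reaches 11 outcomes: B1=T, B1=F, B2=T, B3=S, B3=E, B6=T, B6=F, B7=T, B7=F, B8=S, B8=E
size 1 is not enough: best union over all size-1 subsets is 6/11
size 2 is not enough: best union over all size-2 subsets is 9/11
at size 3, {1, 3, 7} reaches all 11 outcomes; every lexicographically earlier size-3 subset fails
Answer: 1, 3, 7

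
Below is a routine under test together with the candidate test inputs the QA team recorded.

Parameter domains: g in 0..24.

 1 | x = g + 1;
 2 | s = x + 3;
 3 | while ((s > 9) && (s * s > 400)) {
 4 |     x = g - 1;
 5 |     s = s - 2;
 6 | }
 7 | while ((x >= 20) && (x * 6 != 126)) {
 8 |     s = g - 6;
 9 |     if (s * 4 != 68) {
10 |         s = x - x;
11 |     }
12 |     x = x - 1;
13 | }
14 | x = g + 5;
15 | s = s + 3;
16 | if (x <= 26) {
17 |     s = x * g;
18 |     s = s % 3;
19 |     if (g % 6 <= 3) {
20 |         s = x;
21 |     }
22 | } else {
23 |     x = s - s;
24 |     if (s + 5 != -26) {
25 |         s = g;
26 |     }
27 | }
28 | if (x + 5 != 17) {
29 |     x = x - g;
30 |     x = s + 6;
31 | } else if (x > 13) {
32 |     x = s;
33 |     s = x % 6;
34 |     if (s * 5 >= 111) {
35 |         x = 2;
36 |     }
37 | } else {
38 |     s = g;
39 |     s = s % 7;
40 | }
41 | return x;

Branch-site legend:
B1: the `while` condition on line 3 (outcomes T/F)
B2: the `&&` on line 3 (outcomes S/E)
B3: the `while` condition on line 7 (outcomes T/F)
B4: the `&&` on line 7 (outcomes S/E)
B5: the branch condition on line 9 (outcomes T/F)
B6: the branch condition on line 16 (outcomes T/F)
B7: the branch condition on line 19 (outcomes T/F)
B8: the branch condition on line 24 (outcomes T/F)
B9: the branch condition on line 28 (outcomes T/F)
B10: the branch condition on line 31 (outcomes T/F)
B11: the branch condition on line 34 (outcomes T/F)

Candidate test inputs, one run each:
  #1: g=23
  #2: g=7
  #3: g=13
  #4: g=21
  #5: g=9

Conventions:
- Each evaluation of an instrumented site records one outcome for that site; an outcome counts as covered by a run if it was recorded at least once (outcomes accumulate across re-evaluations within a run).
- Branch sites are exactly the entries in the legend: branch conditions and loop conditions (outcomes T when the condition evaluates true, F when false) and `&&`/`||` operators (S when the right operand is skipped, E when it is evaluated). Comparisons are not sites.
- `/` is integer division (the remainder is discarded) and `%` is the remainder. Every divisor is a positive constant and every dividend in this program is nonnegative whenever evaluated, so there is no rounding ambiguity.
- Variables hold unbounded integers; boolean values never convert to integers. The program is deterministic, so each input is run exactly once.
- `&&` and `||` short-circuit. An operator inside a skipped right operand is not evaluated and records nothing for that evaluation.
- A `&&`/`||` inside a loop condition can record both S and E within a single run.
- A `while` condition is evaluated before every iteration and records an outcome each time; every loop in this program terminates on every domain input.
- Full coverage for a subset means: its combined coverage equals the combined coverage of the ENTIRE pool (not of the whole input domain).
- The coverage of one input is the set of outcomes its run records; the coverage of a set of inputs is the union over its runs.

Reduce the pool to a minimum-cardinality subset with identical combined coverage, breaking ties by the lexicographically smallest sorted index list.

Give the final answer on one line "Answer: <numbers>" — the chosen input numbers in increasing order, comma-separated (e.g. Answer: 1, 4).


#1 (g=23) -> covered: B1=T, B1=F, B2=E, B3=T, B3=F, B4=E, B5=F, B6=F, B8=T, B9=T
#2 (g=7) -> covered: B1=F, B2=E, B3=F, B4=S, B6=T, B7=T, B9=F, B10=F
#3 (g=13) -> covered: B1=F, B2=E, B3=F, B4=S, B6=T, B7=T, B9=T
#4 (g=21) -> covered: B1=T, B1=F, B2=E, B3=T, B3=F, B4=S, B4=E, B5=T, B6=T, B7=T, B9=T
#5 (g=9) -> covered: B1=F, B2=E, B3=F, B4=S, B6=T, B7=T, B9=T
together the pool reaches 16 outcomes: B1=T, B1=F, B2=E, B3=T, B3=F, B4=S, B4=E, B5=T, B5=F, B6=T, B6=F, B7=T, B8=T, B9=T, B9=F, B10=F
every size-1 subset falls short of the 16 outcomes (best: 11/16)
every size-2 subset falls short of the 16 outcomes (best: 15/16)
size 3: inputs {1, 2, 4} cover all 16 outcomes, and no lexicographically smaller subset of this size does
Answer: 1, 2, 4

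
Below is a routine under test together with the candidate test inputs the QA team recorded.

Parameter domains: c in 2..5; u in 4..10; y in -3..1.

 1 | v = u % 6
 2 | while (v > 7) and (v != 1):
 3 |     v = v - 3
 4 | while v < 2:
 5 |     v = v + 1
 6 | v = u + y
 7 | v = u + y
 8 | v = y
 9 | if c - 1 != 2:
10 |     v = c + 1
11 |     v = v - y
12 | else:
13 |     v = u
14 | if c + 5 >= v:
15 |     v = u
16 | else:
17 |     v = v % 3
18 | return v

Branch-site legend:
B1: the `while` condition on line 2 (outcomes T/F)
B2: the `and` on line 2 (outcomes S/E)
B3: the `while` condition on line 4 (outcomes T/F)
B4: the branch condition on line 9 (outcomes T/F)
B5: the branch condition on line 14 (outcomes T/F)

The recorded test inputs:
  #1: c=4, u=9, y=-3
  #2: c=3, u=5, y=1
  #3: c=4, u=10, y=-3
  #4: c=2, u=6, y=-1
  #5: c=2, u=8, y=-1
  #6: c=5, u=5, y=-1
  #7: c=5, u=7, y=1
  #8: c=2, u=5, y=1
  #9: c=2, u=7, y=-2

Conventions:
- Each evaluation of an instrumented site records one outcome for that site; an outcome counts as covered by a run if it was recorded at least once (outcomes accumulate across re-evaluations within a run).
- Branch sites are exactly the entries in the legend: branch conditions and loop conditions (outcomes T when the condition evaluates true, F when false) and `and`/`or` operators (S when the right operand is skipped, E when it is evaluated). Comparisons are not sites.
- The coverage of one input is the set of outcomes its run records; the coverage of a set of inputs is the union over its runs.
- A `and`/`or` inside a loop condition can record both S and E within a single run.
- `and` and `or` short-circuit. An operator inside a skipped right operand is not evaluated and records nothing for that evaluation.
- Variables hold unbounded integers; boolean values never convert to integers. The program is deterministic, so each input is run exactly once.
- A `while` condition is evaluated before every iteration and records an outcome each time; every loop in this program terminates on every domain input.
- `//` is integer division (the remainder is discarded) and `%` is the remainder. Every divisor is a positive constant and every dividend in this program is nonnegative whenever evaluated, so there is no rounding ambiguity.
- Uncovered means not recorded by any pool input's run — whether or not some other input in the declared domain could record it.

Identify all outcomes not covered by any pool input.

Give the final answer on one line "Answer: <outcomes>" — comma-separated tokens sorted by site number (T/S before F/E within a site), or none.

input #1 (c=4, u=9, y=-3): events B2->S, B1->F, B3->F, B4->T, B5->T; covers B1=F, B2=S, B3=F, B4=T, B5=T
input #2 (c=3, u=5, y=1): events B2->S, B1->F, B3->F, B4->F, B5->T; covers B1=F, B2=S, B3=F, B4=F, B5=T
input #3 (c=4, u=10, y=-3): events B2->S, B1->F, B3->F, B4->T, B5->T; covers B1=F, B2=S, B3=F, B4=T, B5=T
input #4 (c=2, u=6, y=-1): events B2->S, B1->F, B3->T, B3->T, B3->F, B4->T, B5->T; covers B1=F, B2=S, B3=T, B3=F, B4=T, B5=T
input #5 (c=2, u=8, y=-1): events B2->S, B1->F, B3->F, B4->T, B5->T; covers B1=F, B2=S, B3=F, B4=T, B5=T
input #6 (c=5, u=5, y=-1): events B2->S, B1->F, B3->F, B4->T, B5->T; covers B1=F, B2=S, B3=F, B4=T, B5=T
input #7 (c=5, u=7, y=1): events B2->S, B1->F, B3->T, B3->F, B4->T, B5->T; covers B1=F, B2=S, B3=T, B3=F, B4=T, B5=T
input #8 (c=2, u=5, y=1): events B2->S, B1->F, B3->F, B4->T, B5->T; covers B1=F, B2=S, B3=F, B4=T, B5=T
input #9 (c=2, u=7, y=-2): events B2->S, B1->F, B3->T, B3->F, B4->T, B5->T; covers B1=F, B2=S, B3=T, B3=F, B4=T, B5=T
union over the pool: B1=F, B2=S, B3=T, B3=F, B4=T, B4=F, B5=T
uncovered (3 of 10): B1=T, B2=E, B5=F

Answer: B1=T, B2=E, B5=F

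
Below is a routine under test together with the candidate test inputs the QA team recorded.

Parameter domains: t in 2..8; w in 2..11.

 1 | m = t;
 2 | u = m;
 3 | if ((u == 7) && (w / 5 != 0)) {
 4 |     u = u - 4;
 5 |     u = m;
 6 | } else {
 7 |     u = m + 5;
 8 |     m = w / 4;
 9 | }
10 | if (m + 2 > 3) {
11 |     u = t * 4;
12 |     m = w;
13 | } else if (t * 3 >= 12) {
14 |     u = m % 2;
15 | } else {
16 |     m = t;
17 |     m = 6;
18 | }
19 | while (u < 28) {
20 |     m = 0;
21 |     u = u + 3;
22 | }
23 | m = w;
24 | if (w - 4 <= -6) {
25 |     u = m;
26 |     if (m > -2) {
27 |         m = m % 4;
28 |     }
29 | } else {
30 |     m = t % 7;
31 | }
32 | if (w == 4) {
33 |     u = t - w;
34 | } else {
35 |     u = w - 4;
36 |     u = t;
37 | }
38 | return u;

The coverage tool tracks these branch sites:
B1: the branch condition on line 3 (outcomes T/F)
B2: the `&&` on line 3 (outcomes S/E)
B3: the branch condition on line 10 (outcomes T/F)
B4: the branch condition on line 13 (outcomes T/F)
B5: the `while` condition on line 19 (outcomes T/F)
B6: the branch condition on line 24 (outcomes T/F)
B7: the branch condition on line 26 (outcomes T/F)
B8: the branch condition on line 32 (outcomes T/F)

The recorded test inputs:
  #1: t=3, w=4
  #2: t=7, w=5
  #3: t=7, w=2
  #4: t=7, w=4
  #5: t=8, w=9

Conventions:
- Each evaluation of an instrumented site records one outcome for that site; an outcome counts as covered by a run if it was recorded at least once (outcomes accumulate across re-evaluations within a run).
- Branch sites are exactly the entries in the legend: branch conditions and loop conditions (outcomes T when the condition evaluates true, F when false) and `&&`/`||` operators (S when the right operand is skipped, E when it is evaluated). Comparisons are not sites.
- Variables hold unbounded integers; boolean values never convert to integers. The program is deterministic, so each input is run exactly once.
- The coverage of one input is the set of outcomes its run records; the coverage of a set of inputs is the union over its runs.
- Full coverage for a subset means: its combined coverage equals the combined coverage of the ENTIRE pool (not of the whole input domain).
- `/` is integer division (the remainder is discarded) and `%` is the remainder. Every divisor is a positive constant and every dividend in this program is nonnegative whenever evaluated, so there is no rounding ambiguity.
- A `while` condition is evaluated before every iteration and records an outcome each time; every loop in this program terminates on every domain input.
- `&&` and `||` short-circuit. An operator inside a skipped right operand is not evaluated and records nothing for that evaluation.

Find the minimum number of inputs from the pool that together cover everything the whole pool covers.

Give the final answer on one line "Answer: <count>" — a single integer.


test 1 (t=3, w=4) hits B1=F, B2=S, B3=F, B4=F, B5=T, B5=F, B6=F, B8=T
test 2 (t=7, w=5) hits B1=T, B2=E, B3=T, B5=F, B6=F, B8=F
test 3 (t=7, w=2) hits B1=F, B2=E, B3=F, B4=T, B5=T, B5=F, B6=F, B8=F
test 4 (t=7, w=4) hits B1=F, B2=E, B3=F, B4=T, B5=T, B5=F, B6=F, B8=T
test 5 (t=8, w=9) hits B1=F, B2=S, B3=T, B5=F, B6=F, B8=F
together the pool reaches 13 outcomes: B1=T, B1=F, B2=S, B2=E, B3=T, B3=F, B4=T, B4=F, B5=T, B5=F, B6=F, B8=T, B8=F
every size-1 subset falls short of the 13 outcomes (best: 8/13)
every size-2 subset falls short of the 13 outcomes (best: 12/13)
at size 3, {1, 2, 3} reaches all 13 outcomes; every lexicographically earlier size-3 subset fails
Answer: 3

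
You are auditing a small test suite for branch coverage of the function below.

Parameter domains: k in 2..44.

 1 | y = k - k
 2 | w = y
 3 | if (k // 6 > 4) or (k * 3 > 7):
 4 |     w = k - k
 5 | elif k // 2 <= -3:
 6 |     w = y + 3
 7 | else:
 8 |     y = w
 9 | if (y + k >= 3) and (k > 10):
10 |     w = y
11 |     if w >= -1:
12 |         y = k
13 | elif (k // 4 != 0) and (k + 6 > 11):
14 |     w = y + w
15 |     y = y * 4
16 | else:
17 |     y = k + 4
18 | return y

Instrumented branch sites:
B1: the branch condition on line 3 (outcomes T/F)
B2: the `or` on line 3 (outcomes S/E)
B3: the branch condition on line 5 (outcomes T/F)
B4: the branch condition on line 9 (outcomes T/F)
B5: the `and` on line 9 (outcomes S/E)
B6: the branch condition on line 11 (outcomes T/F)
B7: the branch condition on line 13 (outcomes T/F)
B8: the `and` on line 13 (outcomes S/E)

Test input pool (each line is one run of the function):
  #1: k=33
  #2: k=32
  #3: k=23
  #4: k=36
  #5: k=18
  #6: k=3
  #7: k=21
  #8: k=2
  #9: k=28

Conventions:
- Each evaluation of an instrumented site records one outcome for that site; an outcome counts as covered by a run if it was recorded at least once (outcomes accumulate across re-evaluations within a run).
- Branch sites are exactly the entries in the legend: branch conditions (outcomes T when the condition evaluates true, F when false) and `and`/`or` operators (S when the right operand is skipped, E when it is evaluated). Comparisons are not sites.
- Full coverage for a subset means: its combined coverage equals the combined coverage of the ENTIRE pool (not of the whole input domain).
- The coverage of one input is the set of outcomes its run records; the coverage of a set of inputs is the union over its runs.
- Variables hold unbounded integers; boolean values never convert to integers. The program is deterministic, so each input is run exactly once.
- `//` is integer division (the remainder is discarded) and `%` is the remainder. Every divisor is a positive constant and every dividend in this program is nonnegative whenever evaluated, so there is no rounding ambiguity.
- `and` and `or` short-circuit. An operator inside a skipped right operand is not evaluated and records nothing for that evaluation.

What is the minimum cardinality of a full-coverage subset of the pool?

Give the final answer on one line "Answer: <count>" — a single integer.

#1 (k=33) -> B2->S, B1->T, B5->E, B4->T, B6->T; covered: B1=T, B2=S, B4=T, B5=E, B6=T
#2 (k=32) -> B2->S, B1->T, B5->E, B4->T, B6->T; covered: B1=T, B2=S, B4=T, B5=E, B6=T
#3 (k=23) -> B2->E, B1->T, B5->E, B4->T, B6->T; covered: B1=T, B2=E, B4=T, B5=E, B6=T
#4 (k=36) -> B2->S, B1->T, B5->E, B4->T, B6->T; covered: B1=T, B2=S, B4=T, B5=E, B6=T
#5 (k=18) -> B2->E, B1->T, B5->E, B4->T, B6->T; covered: B1=T, B2=E, B4=T, B5=E, B6=T
#6 (k=3) -> B2->E, B1->T, B5->E, B4->F, B8->S, B7->F; covered: B1=T, B2=E, B4=F, B5=E, B7=F, B8=S
#7 (k=21) -> B2->E, B1->T, B5->E, B4->T, B6->T; covered: B1=T, B2=E, B4=T, B5=E, B6=T
#8 (k=2) -> B2->E, B1->F, B3->F, B5->S, B4->F, B8->S, B7->F; covered: B1=F, B2=E, B3=F, B4=F, B5=S, B7=F, B8=S
#9 (k=28) -> B2->E, B1->T, B5->E, B4->T, B6->T; covered: B1=T, B2=E, B4=T, B5=E, B6=T
the full pool covers 12 outcomes: B1=T, B1=F, B2=S, B2=E, B3=F, B4=T, B4=F, B5=S, B5=E, B6=T, B7=F, B8=S
no size-1 subset reaches all 12 outcomes (best union: 7/12)
at size 2, {1, 8} reaches all 12 outcomes; every lexicographically earlier size-2 subset fails

Answer: 2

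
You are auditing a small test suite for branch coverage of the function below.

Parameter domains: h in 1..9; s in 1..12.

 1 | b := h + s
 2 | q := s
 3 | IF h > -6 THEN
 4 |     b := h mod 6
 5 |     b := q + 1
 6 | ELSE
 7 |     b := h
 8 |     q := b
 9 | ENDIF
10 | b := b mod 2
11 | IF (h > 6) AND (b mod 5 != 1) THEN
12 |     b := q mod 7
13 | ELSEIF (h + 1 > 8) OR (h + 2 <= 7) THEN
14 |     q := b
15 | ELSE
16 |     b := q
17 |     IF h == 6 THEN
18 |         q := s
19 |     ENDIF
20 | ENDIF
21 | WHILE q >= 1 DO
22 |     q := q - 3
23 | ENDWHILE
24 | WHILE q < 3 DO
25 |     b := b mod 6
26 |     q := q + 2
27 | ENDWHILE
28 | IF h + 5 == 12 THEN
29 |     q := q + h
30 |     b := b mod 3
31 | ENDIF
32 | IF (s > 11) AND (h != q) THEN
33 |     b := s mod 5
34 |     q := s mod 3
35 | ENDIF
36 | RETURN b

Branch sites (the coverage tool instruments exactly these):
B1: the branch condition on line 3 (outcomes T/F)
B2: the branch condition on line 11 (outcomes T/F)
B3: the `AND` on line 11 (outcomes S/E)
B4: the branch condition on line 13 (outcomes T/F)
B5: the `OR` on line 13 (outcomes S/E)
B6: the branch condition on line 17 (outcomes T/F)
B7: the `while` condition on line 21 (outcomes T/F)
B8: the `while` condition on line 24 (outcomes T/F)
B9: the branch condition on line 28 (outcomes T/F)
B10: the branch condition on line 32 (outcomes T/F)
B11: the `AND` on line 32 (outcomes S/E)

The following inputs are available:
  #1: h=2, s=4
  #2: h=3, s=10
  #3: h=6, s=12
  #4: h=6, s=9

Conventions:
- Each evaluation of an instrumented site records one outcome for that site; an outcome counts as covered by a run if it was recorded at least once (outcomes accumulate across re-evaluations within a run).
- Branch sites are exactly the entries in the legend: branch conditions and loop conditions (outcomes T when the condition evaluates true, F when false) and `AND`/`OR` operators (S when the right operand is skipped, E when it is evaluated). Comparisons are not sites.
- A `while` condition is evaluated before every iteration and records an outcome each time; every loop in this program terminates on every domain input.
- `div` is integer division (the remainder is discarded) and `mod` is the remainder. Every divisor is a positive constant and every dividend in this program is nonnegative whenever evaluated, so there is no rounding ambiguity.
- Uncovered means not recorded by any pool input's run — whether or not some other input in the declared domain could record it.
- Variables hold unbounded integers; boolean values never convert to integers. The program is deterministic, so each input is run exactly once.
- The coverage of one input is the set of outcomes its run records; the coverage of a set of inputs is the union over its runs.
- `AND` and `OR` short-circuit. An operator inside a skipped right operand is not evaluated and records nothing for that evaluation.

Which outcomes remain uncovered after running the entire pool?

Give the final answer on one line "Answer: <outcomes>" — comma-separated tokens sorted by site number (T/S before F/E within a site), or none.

run #1 (h=2, s=4) records B1=T, B2=F, B3=S, B4=T, B5=E, B7=T, B7=F, B8=T, B8=F, B9=F, B10=F, B11=S
run #2 (h=3, s=10) records B1=T, B2=F, B3=S, B4=T, B5=E, B7=T, B7=F, B8=T, B8=F, B9=F, B10=F, B11=S
run #3 (h=6, s=12) records B1=T, B2=F, B3=S, B4=F, B5=E, B6=T, B7=T, B7=F, B8=T, B8=F, B9=F, B10=T, B11=E
run #4 (h=6, s=9) records B1=T, B2=F, B3=S, B4=F, B5=E, B6=T, B7=T, B7=F, B8=T, B8=F, B9=F, B10=F, B11=S
union over the pool: B1=T, B2=F, B3=S, B4=T, B4=F, B5=E, B6=T, B7=T, B7=F, B8=T, B8=F, B9=F, B10=T, B10=F, B11=S, B11=E
uncovered (6 of 22): B1=F, B2=T, B3=E, B5=S, B6=F, B9=T

Answer: B1=F, B2=T, B3=E, B5=S, B6=F, B9=T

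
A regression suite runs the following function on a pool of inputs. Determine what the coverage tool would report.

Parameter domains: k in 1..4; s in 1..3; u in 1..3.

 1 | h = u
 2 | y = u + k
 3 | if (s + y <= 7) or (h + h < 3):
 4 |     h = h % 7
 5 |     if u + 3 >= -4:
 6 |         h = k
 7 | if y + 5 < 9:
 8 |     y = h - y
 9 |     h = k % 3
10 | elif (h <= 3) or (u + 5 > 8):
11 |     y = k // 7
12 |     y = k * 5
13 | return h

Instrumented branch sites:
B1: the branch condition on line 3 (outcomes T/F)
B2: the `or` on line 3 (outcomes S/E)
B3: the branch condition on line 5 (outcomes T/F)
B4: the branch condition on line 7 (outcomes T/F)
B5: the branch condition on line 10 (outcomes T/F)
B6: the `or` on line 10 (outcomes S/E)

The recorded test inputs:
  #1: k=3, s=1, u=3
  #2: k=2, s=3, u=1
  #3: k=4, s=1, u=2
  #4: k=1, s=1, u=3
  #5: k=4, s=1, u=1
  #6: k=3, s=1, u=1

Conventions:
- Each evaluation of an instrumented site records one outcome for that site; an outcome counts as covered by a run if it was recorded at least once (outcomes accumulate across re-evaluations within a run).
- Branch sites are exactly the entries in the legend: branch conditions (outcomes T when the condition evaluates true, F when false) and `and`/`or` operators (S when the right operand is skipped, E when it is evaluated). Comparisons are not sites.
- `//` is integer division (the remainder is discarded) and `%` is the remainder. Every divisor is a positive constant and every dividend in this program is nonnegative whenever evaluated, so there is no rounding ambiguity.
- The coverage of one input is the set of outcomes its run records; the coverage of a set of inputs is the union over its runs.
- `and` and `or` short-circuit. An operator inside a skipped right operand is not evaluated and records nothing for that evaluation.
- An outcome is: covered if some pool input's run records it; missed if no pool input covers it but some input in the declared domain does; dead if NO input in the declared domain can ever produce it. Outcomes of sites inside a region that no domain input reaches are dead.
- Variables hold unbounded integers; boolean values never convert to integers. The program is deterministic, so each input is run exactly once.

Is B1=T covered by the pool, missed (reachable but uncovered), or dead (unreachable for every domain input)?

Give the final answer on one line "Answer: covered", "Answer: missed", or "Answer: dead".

B1=T is recorded by pool input(s) 1, 2, 3, 4, 5, 6 -> covered

Answer: covered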